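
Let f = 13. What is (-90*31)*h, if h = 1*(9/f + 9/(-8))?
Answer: 62775/52 ≈ 1207.2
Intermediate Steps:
h = -45/104 (h = 1*(9/13 + 9/(-8)) = 1*(9*(1/13) + 9*(-⅛)) = 1*(9/13 - 9/8) = 1*(-45/104) = -45/104 ≈ -0.43269)
(-90*31)*h = -90*31*(-45/104) = -2790*(-45/104) = 62775/52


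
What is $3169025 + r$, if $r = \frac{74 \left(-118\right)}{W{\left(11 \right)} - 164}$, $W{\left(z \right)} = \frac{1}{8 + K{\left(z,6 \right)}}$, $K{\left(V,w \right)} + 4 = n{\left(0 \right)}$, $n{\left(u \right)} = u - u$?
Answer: $\frac{2075746303}{655} \approx 3.1691 \cdot 10^{6}$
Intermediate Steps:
$n{\left(u \right)} = 0$
$K{\left(V,w \right)} = -4$ ($K{\left(V,w \right)} = -4 + 0 = -4$)
$W{\left(z \right)} = \frac{1}{4}$ ($W{\left(z \right)} = \frac{1}{8 - 4} = \frac{1}{4}$)
$r = \frac{34928}{655}$ ($r = \frac{74 \left(-118\right)}{\frac{1}{4} - 164} = - \frac{8732}{- \frac{655}{4}} = \left(-8732\right) \left(- \frac{4}{655}\right) = \frac{34928}{655} \approx 53.325$)
$3169025 + r = 3169025 + \frac{34928}{655} = \frac{2075746303}{655}$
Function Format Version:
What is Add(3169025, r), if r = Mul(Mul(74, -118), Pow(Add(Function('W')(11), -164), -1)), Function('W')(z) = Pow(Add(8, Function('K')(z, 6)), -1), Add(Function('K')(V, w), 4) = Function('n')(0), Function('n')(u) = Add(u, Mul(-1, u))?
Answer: Rational(2075746303, 655) ≈ 3.1691e+6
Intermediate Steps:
Function('n')(u) = 0
Function('K')(V, w) = -4 (Function('K')(V, w) = Add(-4, 0) = -4)
Function('W')(z) = Rational(1, 4) (Function('W')(z) = Pow(Add(8, -4), -1) = Pow(4, -1) = Rational(1, 4))
r = Rational(34928, 655) (r = Mul(Mul(74, -118), Pow(Add(Rational(1, 4), -164), -1)) = Mul(-8732, Pow(Rational(-655, 4), -1)) = Mul(-8732, Rational(-4, 655)) = Rational(34928, 655) ≈ 53.325)
Add(3169025, r) = Add(3169025, Rational(34928, 655)) = Rational(2075746303, 655)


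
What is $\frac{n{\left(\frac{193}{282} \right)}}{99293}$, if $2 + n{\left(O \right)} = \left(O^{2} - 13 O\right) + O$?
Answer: $- \frac{774911}{7896176532} \approx -9.8138 \cdot 10^{-5}$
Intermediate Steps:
$n{\left(O \right)} = -2 + O^{2} - 12 O$ ($n{\left(O \right)} = -2 + \left(\left(O^{2} - 13 O\right) + O\right) = -2 + \left(O^{2} - 12 O\right) = -2 + O^{2} - 12 O$)
$\frac{n{\left(\frac{193}{282} \right)}}{99293} = \frac{-2 + \left(\frac{193}{282}\right)^{2} - 12 \cdot \frac{193}{282}}{99293} = \left(-2 + \left(193 \cdot \frac{1}{282}\right)^{2} - 12 \cdot 193 \cdot \frac{1}{282}\right) \frac{1}{99293} = \left(-2 + \left(\frac{193}{282}\right)^{2} - \frac{386}{47}\right) \frac{1}{99293} = \left(-2 + \frac{37249}{79524} - \frac{386}{47}\right) \frac{1}{99293} = \left(- \frac{774911}{79524}\right) \frac{1}{99293} = - \frac{774911}{7896176532}$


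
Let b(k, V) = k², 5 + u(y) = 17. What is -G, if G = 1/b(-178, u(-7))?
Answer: -1/31684 ≈ -3.1562e-5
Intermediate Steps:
u(y) = 12 (u(y) = -5 + 17 = 12)
G = 1/31684 (G = 1/((-178)²) = 1/31684 ≈ 3.1562e-5)
-G = -1*1/31684 = -1/31684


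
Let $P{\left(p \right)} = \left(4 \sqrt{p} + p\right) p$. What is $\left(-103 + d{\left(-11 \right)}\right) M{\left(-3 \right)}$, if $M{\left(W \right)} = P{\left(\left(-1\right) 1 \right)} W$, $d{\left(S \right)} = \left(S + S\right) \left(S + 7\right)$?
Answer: $45 - 180 i \approx 45.0 - 180.0 i$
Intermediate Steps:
$P{\left(p \right)} = p \left(p + 4 \sqrt{p}\right)$ ($P{\left(p \right)} = \left(p + 4 \sqrt{p}\right) p = p \left(p + 4 \sqrt{p}\right)$)
$d{\left(S \right)} = 2 S \left(7 + S\right)$
$M{\left(W \right)} = W \left(1 - 4 i\right)$ ($M{\left(W \right)} = \left(\left(\left(-1\right) 1\right)^{2} + 4 \left(\left(-1\right) 1\right)^{\frac{3}{2}}\right) W = \left(\left(-1\right)^{2} + 4 \left(-1\right)^{\frac{3}{2}}\right) W = \left(1 + 4 \left(- i\right)\right) W = \left(1 - 4 i\right) W = W \left(1 - 4 i\right)$)
$\left(-103 + d{\left(-11 \right)}\right) M{\left(-3 \right)} = \left(-103 + 2 \left(-11\right) \left(7 - 11\right)\right) \left(- 3 \left(1 - 4 i\right)\right) = \left(-103 + 2 \left(-11\right) \left(-4\right)\right) \left(-3 + 12 i\right) = \left(-103 + 88\right) \left(-3 + 12 i\right) = - 15 \left(-3 + 12 i\right) = 45 - 180 i$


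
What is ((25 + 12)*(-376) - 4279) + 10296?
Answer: -7895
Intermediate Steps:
((25 + 12)*(-376) - 4279) + 10296 = (37*(-376) - 4279) + 10296 = (-13912 - 4279) + 10296 = -18191 + 10296 = -7895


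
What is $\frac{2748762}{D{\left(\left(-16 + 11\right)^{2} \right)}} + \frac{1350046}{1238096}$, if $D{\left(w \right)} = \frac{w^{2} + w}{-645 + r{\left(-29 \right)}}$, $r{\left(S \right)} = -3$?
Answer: $- \frac{551323241036149}{201190600} \approx -2.7403 \cdot 10^{6}$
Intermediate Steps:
$D{\left(w \right)} = - \frac{w}{648} - \frac{w^{2}}{648}$ ($D{\left(w \right)} = \frac{w^{2} + w}{-645 - 3} = \frac{w + w^{2}}{-648} = \left(w + w^{2}\right) \left(- \frac{1}{648}\right) = - \frac{w}{648} - \frac{w^{2}}{648}$)
$\frac{2748762}{D{\left(\left(-16 + 11\right)^{2} \right)}} + \frac{1350046}{1238096} = \frac{2748762}{\left(- \frac{1}{648}\right) \left(-16 + 11\right)^{2} \left(1 + \left(-16 + 11\right)^{2}\right)} + \frac{1350046}{1238096} = \frac{2748762}{\left(- \frac{1}{648}\right) \left(-5\right)^{2} \left(1 + \left(-5\right)^{2}\right)} + 1350046 \cdot \frac{1}{1238096} = \frac{2748762}{\left(- \frac{1}{648}\right) 25 \left(1 + 25\right)} + \frac{675023}{619048} = \frac{2748762}{\left(- \frac{1}{648}\right) 25 \cdot 26} + \frac{675023}{619048} = \frac{2748762}{- \frac{325}{324}} + \frac{675023}{619048} = 2748762 \left(- \frac{324}{325}\right) + \frac{675023}{619048} = - \frac{890598888}{325} + \frac{675023}{619048} = - \frac{551323241036149}{201190600}$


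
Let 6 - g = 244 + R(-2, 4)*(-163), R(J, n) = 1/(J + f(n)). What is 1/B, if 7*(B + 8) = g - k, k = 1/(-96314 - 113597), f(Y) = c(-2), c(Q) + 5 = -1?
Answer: -11755016/527926157 ≈ -0.022266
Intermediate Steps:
c(Q) = -6 (c(Q) = -5 - 1 = -6)
f(Y) = -6
k = -1/209911 (k = 1/(-209911) = -1/209911 ≈ -4.7639e-6)
R(J, n) = 1/(-6 + J) (R(J, n) = 1/(J - 6) = 1/(-6 + J))
g = -2067/8 (g = 6 - (244 - 163/(-6 - 2)) = 6 - (244 - 163/(-8)) = 6 - (244 - ⅛*(-163)) = 6 - (244 + 163/8) = 6 - 1*2115/8 = 6 - 2115/8 = -2067/8 ≈ -258.38)
B = -527926157/11755016 (B = -8 + (-2067/8 - 1*(-1/209911))/7 = -8 + (-2067/8 + 1/209911)/7 = -8 + (⅐)*(-433886029/1679288) = -8 - 433886029/11755016 = -527926157/11755016 ≈ -44.911)
1/B = 1/(-527926157/11755016) = -11755016/527926157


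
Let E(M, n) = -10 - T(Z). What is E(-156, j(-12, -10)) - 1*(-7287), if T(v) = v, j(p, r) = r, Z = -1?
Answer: 7278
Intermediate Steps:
E(M, n) = -9 (E(M, n) = -10 - 1*(-1) = -10 + 1 = -9)
E(-156, j(-12, -10)) - 1*(-7287) = -9 - 1*(-7287) = -9 + 7287 = 7278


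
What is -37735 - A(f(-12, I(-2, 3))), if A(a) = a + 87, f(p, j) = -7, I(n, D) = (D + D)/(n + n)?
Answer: -37815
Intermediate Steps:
I(n, D) = D/n (I(n, D) = (2*D)/((2*n)) = (2*D)*(1/(2*n)) = D/n)
A(a) = 87 + a
-37735 - A(f(-12, I(-2, 3))) = -37735 - (87 - 7) = -37735 - 1*80 = -37735 - 80 = -37815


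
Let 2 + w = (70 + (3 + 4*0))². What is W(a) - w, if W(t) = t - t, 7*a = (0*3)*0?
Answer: -5327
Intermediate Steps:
a = 0 (a = ((0*3)*0)/7 = (0*0)/7 = (⅐)*0 = 0)
W(t) = 0
w = 5327 (w = -2 + (70 + (3 + 4*0))² = -2 + (70 + (3 + 0))² = -2 + (70 + 3)² = -2 + 73² = -2 + 5329 = 5327)
W(a) - w = 0 - 1*5327 = 0 - 5327 = -5327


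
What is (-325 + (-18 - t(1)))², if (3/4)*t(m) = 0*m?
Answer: 117649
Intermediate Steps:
t(m) = 0 (t(m) = 4*(0*m)/3 = (4/3)*0 = 0)
(-325 + (-18 - t(1)))² = (-325 + (-18 - 1*0))² = (-325 + (-18 + 0))² = (-325 - 18)² = (-343)² = 117649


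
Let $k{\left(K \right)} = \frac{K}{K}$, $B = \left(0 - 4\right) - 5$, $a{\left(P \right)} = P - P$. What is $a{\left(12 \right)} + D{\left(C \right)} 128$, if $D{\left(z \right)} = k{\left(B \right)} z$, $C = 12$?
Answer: $1536$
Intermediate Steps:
$a{\left(P \right)} = 0$
$B = -9$ ($B = -4 - 5 = -9$)
$k{\left(K \right)} = 1$
$D{\left(z \right)} = z$ ($D{\left(z \right)} = 1 z = z$)
$a{\left(12 \right)} + D{\left(C \right)} 128 = 0 + 12 \cdot 128 = 0 + 1536 = 1536$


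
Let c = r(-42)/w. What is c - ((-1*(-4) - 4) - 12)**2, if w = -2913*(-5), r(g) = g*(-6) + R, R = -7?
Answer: -419423/2913 ≈ -143.98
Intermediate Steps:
r(g) = -7 - 6*g (r(g) = g*(-6) - 7 = -6*g - 7 = -7 - 6*g)
w = 14565
c = 49/2913 (c = (-7 - 6*(-42))/14565 = (-7 + 252)*(1/14565) = 245*(1/14565) = 49/2913 ≈ 0.016821)
c - ((-1*(-4) - 4) - 12)**2 = 49/2913 - ((-1*(-4) - 4) - 12)**2 = 49/2913 - ((4 - 4) - 12)**2 = 49/2913 - (0 - 12)**2 = 49/2913 - 1*(-12)**2 = 49/2913 - 1*144 = 49/2913 - 144 = -419423/2913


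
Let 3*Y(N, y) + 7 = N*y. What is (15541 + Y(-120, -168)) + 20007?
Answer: 126797/3 ≈ 42266.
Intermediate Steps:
Y(N, y) = -7/3 + N*y/3 (Y(N, y) = -7/3 + (N*y)/3 = -7/3 + N*y/3)
(15541 + Y(-120, -168)) + 20007 = (15541 + (-7/3 + (1/3)*(-120)*(-168))) + 20007 = (15541 + (-7/3 + 6720)) + 20007 = (15541 + 20153/3) + 20007 = 66776/3 + 20007 = 126797/3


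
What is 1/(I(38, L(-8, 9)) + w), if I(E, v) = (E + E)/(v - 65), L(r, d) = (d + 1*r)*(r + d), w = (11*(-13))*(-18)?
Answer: 16/41165 ≈ 0.00038868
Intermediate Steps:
w = 2574 (w = -143*(-18) = 2574)
L(r, d) = (d + r)² (L(r, d) = (d + r)*(d + r) = (d + r)²)
I(E, v) = 2*E/(-65 + v) (I(E, v) = (2*E)/(-65 + v) = 2*E/(-65 + v))
1/(I(38, L(-8, 9)) + w) = 1/(2*38/(-65 + (9 - 8)²) + 2574) = 1/(2*38/(-65 + 1²) + 2574) = 1/(2*38/(-65 + 1) + 2574) = 1/(2*38/(-64) + 2574) = 1/(2*38*(-1/64) + 2574) = 1/(-19/16 + 2574) = 1/(41165/16) = 16/41165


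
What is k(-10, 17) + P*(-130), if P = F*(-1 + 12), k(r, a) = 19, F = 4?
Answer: -5701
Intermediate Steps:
P = 44 (P = 4*(-1 + 12) = 4*11 = 44)
k(-10, 17) + P*(-130) = 19 + 44*(-130) = 19 - 5720 = -5701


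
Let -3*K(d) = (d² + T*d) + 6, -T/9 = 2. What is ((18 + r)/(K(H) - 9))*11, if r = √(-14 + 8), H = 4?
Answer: 594/23 + 33*I*√6/23 ≈ 25.826 + 3.5145*I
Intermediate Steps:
T = -18 (T = -9*2 = -18)
K(d) = -2 + 6*d - d²/3 (K(d) = -((d² - 18*d) + 6)/3 = -(6 + d² - 18*d)/3 = -2 + 6*d - d²/3)
r = I*√6 (r = √(-6) = I*√6 ≈ 2.4495*I)
((18 + r)/(K(H) - 9))*11 = ((18 + I*√6)/((-2 + 6*4 - ⅓*4²) - 9))*11 = ((18 + I*√6)/((-2 + 24 - ⅓*16) - 9))*11 = ((18 + I*√6)/((-2 + 24 - 16/3) - 9))*11 = ((18 + I*√6)/(50/3 - 9))*11 = ((18 + I*√6)/(23/3))*11 = ((18 + I*√6)*(3/23))*11 = (54/23 + 3*I*√6/23)*11 = 594/23 + 33*I*√6/23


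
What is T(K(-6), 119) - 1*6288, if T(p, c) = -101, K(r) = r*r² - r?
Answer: -6389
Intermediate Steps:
K(r) = r³ - r
T(K(-6), 119) - 1*6288 = -101 - 1*6288 = -101 - 6288 = -6389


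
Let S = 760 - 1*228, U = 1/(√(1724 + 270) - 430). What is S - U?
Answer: 48653211/91453 + √1994/182906 ≈ 532.00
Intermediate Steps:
U = 1/(-430 + √1994) (U = 1/(√1994 - 430) = 1/(-430 + √1994) ≈ -0.0025951)
S = 532 (S = 760 - 228 = 532)
S - U = 532 - (-215/91453 - √1994/182906) = 532 + (215/91453 + √1994/182906) = 48653211/91453 + √1994/182906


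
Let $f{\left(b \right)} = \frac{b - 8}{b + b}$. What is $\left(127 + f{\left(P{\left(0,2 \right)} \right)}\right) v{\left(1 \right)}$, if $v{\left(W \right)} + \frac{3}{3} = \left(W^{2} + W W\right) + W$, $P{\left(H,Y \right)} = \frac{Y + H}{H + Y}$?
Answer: $247$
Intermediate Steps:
$P{\left(H,Y \right)} = 1$ ($P{\left(H,Y \right)} = \frac{H + Y}{H + Y} = 1$)
$f{\left(b \right)} = \frac{-8 + b}{2 b}$
$v{\left(W \right)} = -1 + W + 2 W^{2}$ ($v{\left(W \right)} = -1 + \left(\left(W^{2} + W W\right) + W\right) = -1 + \left(\left(W^{2} + W^{2}\right) + W\right) = -1 + \left(2 W^{2} + W\right) = -1 + \left(W + 2 W^{2}\right) = -1 + W + 2 W^{2}$)
$\left(127 + f{\left(P{\left(0,2 \right)} \right)}\right) v{\left(1 \right)} = \left(127 + \frac{-8 + 1}{2 \cdot 1}\right) \left(-1 + 1 + 2 \cdot 1^{2}\right) = \left(127 + \frac{1}{2} \cdot 1 \left(-7\right)\right) \left(-1 + 1 + 2 \cdot 1\right) = \left(127 - \frac{7}{2}\right) \left(-1 + 1 + 2\right) = \frac{247}{2} \cdot 2 = 247$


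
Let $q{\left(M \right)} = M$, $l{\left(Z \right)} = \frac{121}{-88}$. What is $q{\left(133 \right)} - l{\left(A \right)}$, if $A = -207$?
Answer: $\frac{1075}{8} \approx 134.38$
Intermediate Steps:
$l{\left(Z \right)} = - \frac{11}{8}$ ($l{\left(Z \right)} = 121 \left(- \frac{1}{88}\right) = - \frac{11}{8}$)
$q{\left(133 \right)} - l{\left(A \right)} = 133 - - \frac{11}{8} = 133 + \frac{11}{8} = \frac{1075}{8}$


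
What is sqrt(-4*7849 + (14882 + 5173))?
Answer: I*sqrt(11341) ≈ 106.49*I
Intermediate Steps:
sqrt(-4*7849 + (14882 + 5173)) = sqrt(-31396 + 20055) = sqrt(-11341) = I*sqrt(11341)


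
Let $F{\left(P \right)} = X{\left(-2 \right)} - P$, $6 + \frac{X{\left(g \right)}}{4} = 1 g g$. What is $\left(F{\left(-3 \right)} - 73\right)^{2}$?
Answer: $6084$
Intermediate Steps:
$X{\left(g \right)} = -24 + 4 g^{2}$ ($X{\left(g \right)} = -24 + 4 \cdot 1 g g = -24 + 4 g g = -24 + 4 g^{2}$)
$F{\left(P \right)} = -8 - P$ ($F{\left(P \right)} = \left(-24 + 4 \left(-2\right)^{2}\right) - P = \left(-24 + 4 \cdot 4\right) - P = \left(-24 + 16\right) - P = -8 - P$)
$\left(F{\left(-3 \right)} - 73\right)^{2} = \left(\left(-8 - -3\right) - 73\right)^{2} = \left(\left(-8 + 3\right) - 73\right)^{2} = \left(-5 - 73\right)^{2} = \left(-78\right)^{2} = 6084$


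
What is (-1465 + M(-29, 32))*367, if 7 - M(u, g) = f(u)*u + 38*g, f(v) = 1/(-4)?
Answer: -3936075/4 ≈ -9.8402e+5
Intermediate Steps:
f(v) = -¼
M(u, g) = 7 - 38*g + u/4 (M(u, g) = 7 - (-u/4 + 38*g) = 7 - (38*g - u/4) = 7 + (-38*g + u/4) = 7 - 38*g + u/4)
(-1465 + M(-29, 32))*367 = (-1465 + (7 - 38*32 + (¼)*(-29)))*367 = (-1465 + (7 - 1216 - 29/4))*367 = (-1465 - 4865/4)*367 = -10725/4*367 = -3936075/4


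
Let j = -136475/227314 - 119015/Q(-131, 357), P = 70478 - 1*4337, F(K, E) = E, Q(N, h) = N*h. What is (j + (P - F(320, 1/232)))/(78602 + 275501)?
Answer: 81565627437274069/436669934888408424 ≈ 0.18679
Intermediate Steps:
P = 66141 (P = 70478 - 4337 = 66141)
j = 20671249385/10630793838 (j = -136475/227314 - 119015/((-131*357)) = -136475*1/227314 - 119015/(-46767) = -136475/227314 - 119015*(-1/46767) = -136475/227314 + 119015/46767 = 20671249385/10630793838 ≈ 1.9445)
(j + (P - F(320, 1/232)))/(78602 + 275501) = (20671249385/10630793838 + (66141 - 1/232))/(78602 + 275501) = (20671249385/10630793838 + (66141 - 1*1/232))/354103 = (20671249385/10630793838 + (66141 - 1/232))*(1/354103) = (20671249385/10630793838 + 15344711/232)*(1/354103) = (81565627437274069/1233172085208)*(1/354103) = 81565627437274069/436669934888408424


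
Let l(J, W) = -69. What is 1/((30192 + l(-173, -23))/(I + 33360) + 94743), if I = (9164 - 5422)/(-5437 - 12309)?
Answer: 296001409/28044328774266 ≈ 1.0555e-5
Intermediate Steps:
I = -1871/8873 (I = 3742/(-17746) = 3742*(-1/17746) = -1871/8873 ≈ -0.21086)
1/((30192 + l(-173, -23))/(I + 33360) + 94743) = 1/((30192 - 69)/(-1871/8873 + 33360) + 94743) = 1/(30123/(296001409/8873) + 94743) = 1/(30123*(8873/296001409) + 94743) = 1/(267281379/296001409 + 94743) = 1/(28044328774266/296001409) = 296001409/28044328774266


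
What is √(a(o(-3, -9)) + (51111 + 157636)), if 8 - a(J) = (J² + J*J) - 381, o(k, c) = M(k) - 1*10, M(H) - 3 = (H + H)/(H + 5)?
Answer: 14*√1066 ≈ 457.10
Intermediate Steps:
M(H) = 3 + 2*H/(5 + H) (M(H) = 3 + (H + H)/(H + 5) = 3 + (2*H)/(5 + H) = 3 + 2*H/(5 + H))
o(k, c) = -10 + 5*(3 + k)/(5 + k) (o(k, c) = 5*(3 + k)/(5 + k) - 1*10 = 5*(3 + k)/(5 + k) - 10 = -10 + 5*(3 + k)/(5 + k))
a(J) = 389 - 2*J² (a(J) = 8 - ((J² + J*J) - 381) = 8 - ((J² + J²) - 381) = 8 - (2*J² - 381) = 8 - (-381 + 2*J²) = 8 + (381 - 2*J²) = 389 - 2*J²)
√(a(o(-3, -9)) + (51111 + 157636)) = √((389 - 2*25*(-7 - 1*(-3))²/(5 - 3)²) + (51111 + 157636)) = √((389 - 2*25*(-7 + 3)²/4) + 208747) = √((389 - 2*(5*(½)*(-4))²) + 208747) = √((389 - 2*(-10)²) + 208747) = √((389 - 2*100) + 208747) = √((389 - 200) + 208747) = √(189 + 208747) = √208936 = 14*√1066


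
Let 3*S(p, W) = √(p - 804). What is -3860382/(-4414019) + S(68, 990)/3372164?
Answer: 3860382/4414019 + I*√46/2529123 ≈ 0.87457 + 2.6817e-6*I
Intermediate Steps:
S(p, W) = √(-804 + p)/3 (S(p, W) = √(p - 804)/3 = √(-804 + p)/3)
-3860382/(-4414019) + S(68, 990)/3372164 = -3860382/(-4414019) + (√(-804 + 68)/3)/3372164 = -3860382*(-1/4414019) + (√(-736)/3)*(1/3372164) = 3860382/4414019 + ((4*I*√46)/3)*(1/3372164) = 3860382/4414019 + (4*I*√46/3)*(1/3372164) = 3860382/4414019 + I*√46/2529123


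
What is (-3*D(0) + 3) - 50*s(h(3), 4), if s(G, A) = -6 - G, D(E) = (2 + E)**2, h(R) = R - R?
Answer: 291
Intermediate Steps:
h(R) = 0
(-3*D(0) + 3) - 50*s(h(3), 4) = (-3*(2 + 0)**2 + 3) - 50*(-6 - 1*0) = (-3*2**2 + 3) - 50*(-6 + 0) = (-3*4 + 3) - 50*(-6) = (-12 + 3) + 300 = -9 + 300 = 291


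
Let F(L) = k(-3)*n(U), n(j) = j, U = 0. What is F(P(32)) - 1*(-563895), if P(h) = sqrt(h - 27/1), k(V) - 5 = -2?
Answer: 563895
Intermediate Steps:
k(V) = 3 (k(V) = 5 - 2 = 3)
P(h) = sqrt(-27 + h) (P(h) = sqrt(h - 27*1) = sqrt(h - 27) = sqrt(-27 + h))
F(L) = 0 (F(L) = 3*0 = 0)
F(P(32)) - 1*(-563895) = 0 - 1*(-563895) = 0 + 563895 = 563895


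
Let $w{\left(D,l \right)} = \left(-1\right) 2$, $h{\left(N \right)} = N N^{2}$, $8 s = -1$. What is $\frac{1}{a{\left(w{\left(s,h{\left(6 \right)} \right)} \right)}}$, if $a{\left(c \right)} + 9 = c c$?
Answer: $- \frac{1}{5} \approx -0.2$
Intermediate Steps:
$s = - \frac{1}{8}$ ($s = \frac{1}{8} \left(-1\right) = - \frac{1}{8} \approx -0.125$)
$h{\left(N \right)} = N^{3}$
$w{\left(D,l \right)} = -2$
$a{\left(c \right)} = -9 + c^{2}$ ($a{\left(c \right)} = -9 + c c = -9 + c^{2}$)
$\frac{1}{a{\left(w{\left(s,h{\left(6 \right)} \right)} \right)}} = \frac{1}{-9 + \left(-2\right)^{2}} = \frac{1}{-9 + 4} = \frac{1}{-5} = - \frac{1}{5}$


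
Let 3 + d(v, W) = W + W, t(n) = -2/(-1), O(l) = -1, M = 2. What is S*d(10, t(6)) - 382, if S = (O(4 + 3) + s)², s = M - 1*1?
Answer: -382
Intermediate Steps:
s = 1 (s = 2 - 1*1 = 2 - 1 = 1)
t(n) = 2 (t(n) = -2*(-1) = 2)
d(v, W) = -3 + 2*W (d(v, W) = -3 + (W + W) = -3 + 2*W)
S = 0 (S = (-1 + 1)² = 0² = 0)
S*d(10, t(6)) - 382 = 0*(-3 + 2*2) - 382 = 0*(-3 + 4) - 382 = 0*1 - 382 = 0 - 382 = -382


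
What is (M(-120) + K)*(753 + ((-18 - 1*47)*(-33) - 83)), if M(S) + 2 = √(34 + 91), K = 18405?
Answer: 51804445 + 14075*√5 ≈ 5.1836e+7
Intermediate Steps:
M(S) = -2 + 5*√5 (M(S) = -2 + √(34 + 91) = -2 + √125 = -2 + 5*√5)
(M(-120) + K)*(753 + ((-18 - 1*47)*(-33) - 83)) = ((-2 + 5*√5) + 18405)*(753 + ((-18 - 1*47)*(-33) - 83)) = (18403 + 5*√5)*(753 + ((-18 - 47)*(-33) - 83)) = (18403 + 5*√5)*(753 + (-65*(-33) - 83)) = (18403 + 5*√5)*(753 + (2145 - 83)) = (18403 + 5*√5)*(753 + 2062) = (18403 + 5*√5)*2815 = 51804445 + 14075*√5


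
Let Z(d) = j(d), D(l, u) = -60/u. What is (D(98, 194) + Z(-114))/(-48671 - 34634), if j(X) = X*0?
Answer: 6/1616117 ≈ 3.7126e-6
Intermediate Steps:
j(X) = 0
Z(d) = 0
(D(98, 194) + Z(-114))/(-48671 - 34634) = (-60/194 + 0)/(-48671 - 34634) = (-60*1/194 + 0)/(-83305) = (-30/97 + 0)*(-1/83305) = -30/97*(-1/83305) = 6/1616117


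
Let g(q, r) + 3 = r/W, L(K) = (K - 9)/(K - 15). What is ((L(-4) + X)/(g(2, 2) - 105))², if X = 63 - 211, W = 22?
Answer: 947962521/508637809 ≈ 1.8637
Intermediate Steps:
L(K) = (-9 + K)/(-15 + K)
X = -148
g(q, r) = -3 + r/22
((L(-4) + X)/(g(2, 2) - 105))² = (((-9 - 4)/(-15 - 4) - 148)/((-3 + (1/22)*2) - 105))² = ((-13/(-19) - 148)/((-3 + 1/11) - 105))² = ((-1/19*(-13) - 148)/(-32/11 - 105))² = ((13/19 - 148)/(-1187/11))² = (-2799/19*(-11/1187))² = (30789/22553)² = 947962521/508637809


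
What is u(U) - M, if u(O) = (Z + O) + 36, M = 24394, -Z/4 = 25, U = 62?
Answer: -24396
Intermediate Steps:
Z = -100 (Z = -4*25 = -100)
u(O) = -64 + O (u(O) = (-100 + O) + 36 = -64 + O)
u(U) - M = (-64 + 62) - 1*24394 = -2 - 24394 = -24396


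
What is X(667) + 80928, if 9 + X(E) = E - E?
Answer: 80919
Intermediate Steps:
X(E) = -9 (X(E) = -9 + (E - E) = -9 + 0 = -9)
X(667) + 80928 = -9 + 80928 = 80919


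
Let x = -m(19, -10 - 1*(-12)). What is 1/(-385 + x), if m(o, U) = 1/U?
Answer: -2/771 ≈ -0.0025940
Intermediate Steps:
x = -½ (x = -1/(-10 - 1*(-12)) = -1/(-10 + 12) = -1/2 = -1*½ = -½ ≈ -0.50000)
1/(-385 + x) = 1/(-385 - ½) = 1/(-771/2) = -2/771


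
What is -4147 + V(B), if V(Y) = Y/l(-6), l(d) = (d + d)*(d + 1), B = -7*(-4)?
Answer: -62198/15 ≈ -4146.5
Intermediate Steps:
B = 28
l(d) = 2*d*(1 + d) (l(d) = (2*d)*(1 + d) = 2*d*(1 + d))
V(Y) = Y/60 (V(Y) = Y/((2*(-6)*(1 - 6))) = Y/((2*(-6)*(-5))) = Y/60)
-4147 + V(B) = -4147 + (1/60)*28 = -4147 + 7/15 = -62198/15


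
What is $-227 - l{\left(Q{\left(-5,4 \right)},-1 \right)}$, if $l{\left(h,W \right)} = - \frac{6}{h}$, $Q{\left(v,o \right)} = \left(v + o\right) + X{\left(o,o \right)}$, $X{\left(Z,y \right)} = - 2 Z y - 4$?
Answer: $- \frac{8405}{37} \approx -227.16$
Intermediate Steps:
$X{\left(Z,y \right)} = -4 - 2 Z y$ ($X{\left(Z,y \right)} = - 2 Z y - 4 = -4 - 2 Z y$)
$Q{\left(v,o \right)} = -4 + o + v - 2 o^{2}$ ($Q{\left(v,o \right)} = \left(v + o\right) - \left(4 + 2 o o\right) = \left(o + v\right) - \left(4 + 2 o^{2}\right) = -4 + o + v - 2 o^{2}$)
$-227 - l{\left(Q{\left(-5,4 \right)},-1 \right)} = -227 - - \frac{6}{-4 + 4 - 5 - 2 \cdot 4^{2}} = -227 - - \frac{6}{-4 + 4 - 5 - 32} = -227 - - \frac{6}{-37} = -227 - \left(-6\right) \left(- \frac{1}{37}\right) = -227 - \frac{6}{37} = - \frac{8405}{37}$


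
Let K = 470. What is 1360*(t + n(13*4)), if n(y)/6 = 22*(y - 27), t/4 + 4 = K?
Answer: 7023040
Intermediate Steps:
t = 1864 (t = -16 + 4*470 = -16 + 1880 = 1864)
n(y) = -3564 + 132*y (n(y) = 6*(22*(y - 27)) = 6*(22*(-27 + y)) = 6*(-594 + 22*y) = -3564 + 132*y)
1360*(t + n(13*4)) = 1360*(1864 + (-3564 + 132*(13*4))) = 1360*(1864 + (-3564 + 132*52)) = 1360*(1864 + (-3564 + 6864)) = 1360*(1864 + 3300) = 1360*5164 = 7023040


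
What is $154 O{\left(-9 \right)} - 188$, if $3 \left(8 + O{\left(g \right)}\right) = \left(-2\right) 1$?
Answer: $- \frac{4568}{3} \approx -1522.7$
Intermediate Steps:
$O{\left(g \right)} = - \frac{26}{3}$ ($O{\left(g \right)} = -8 + \frac{\left(-2\right) 1}{3} = -8 + \frac{1}{3} \left(-2\right) = -8 - \frac{2}{3} = - \frac{26}{3}$)
$154 O{\left(-9 \right)} - 188 = 154 \left(- \frac{26}{3}\right) - 188 = - \frac{4004}{3} - 188 = - \frac{4568}{3}$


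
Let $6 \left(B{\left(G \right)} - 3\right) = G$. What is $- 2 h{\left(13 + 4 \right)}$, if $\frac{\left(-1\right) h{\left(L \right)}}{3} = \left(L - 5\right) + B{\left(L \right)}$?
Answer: $107$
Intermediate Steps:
$B{\left(G \right)} = 3 + \frac{G}{6}$
$h{\left(L \right)} = 6 - \frac{7 L}{2}$ ($h{\left(L \right)} = - 3 \left(\left(L - 5\right) + \left(3 + \frac{L}{6}\right)\right) = - 3 \left(\left(-5 + L\right) + \left(3 + \frac{L}{6}\right)\right) = - 3 \left(-2 + \frac{7 L}{6}\right) = 6 - \frac{7 L}{2}$)
$- 2 h{\left(13 + 4 \right)} = - 2 \left(6 - \frac{7 \left(13 + 4\right)}{2}\right) = - 2 \left(6 - \frac{119}{2}\right) = \left(-2\right) \left(- \frac{107}{2}\right) = 107$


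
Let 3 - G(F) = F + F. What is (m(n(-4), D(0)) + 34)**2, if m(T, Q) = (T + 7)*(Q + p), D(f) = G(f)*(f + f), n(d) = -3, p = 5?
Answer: 2916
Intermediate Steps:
G(F) = 3 - 2*F (G(F) = 3 - (F + F) = 3 - 2*F)
D(f) = 2*f*(3 - 2*f) (D(f) = (3 - 2*f)*(f + f) = (3 - 2*f)*(2*f) = 2*f*(3 - 2*f))
m(T, Q) = (5 + Q)*(7 + T) (m(T, Q) = (T + 7)*(Q + 5) = (7 + T)*(5 + Q) = (5 + Q)*(7 + T))
(m(n(-4), D(0)) + 34)**2 = ((35 + 5*(-3) + 7*(2*0*(3 - 2*0)) + (2*0*(3 - 2*0))*(-3)) + 34)**2 = ((35 - 15 + 7*(2*0*(3 + 0)) + (2*0*(3 + 0))*(-3)) + 34)**2 = ((35 - 15 + 7*(2*0*3) + (2*0*3)*(-3)) + 34)**2 = ((35 - 15 + 7*0 + 0*(-3)) + 34)**2 = ((35 - 15 + 0 + 0) + 34)**2 = (20 + 34)**2 = 54**2 = 2916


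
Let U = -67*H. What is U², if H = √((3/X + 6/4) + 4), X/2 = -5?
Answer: 116714/5 ≈ 23343.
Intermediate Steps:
X = -10 (X = 2*(-5) = -10)
H = √130/5 (H = √((3/(-10) + 6/4) + 4) = √((3*(-⅒) + 6*(¼)) + 4) = √((-3/10 + 3/2) + 4) = √(6/5 + 4) = √(26/5) = √130/5 ≈ 2.2803)
U = -67*√130/5 ≈ -152.78
U² = (-67*√130/5)² = 116714/5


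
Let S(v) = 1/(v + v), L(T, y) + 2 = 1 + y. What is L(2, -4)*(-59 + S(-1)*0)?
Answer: 295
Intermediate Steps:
L(T, y) = -1 + y (L(T, y) = -2 + (1 + y) = -1 + y)
S(v) = 1/(2*v)
L(2, -4)*(-59 + S(-1)*0) = (-1 - 4)*(-59 + ((½)/(-1))*0) = -5*(-59 + ((½)*(-1))*0) = -5*(-59 - ½*0) = -5*(-59 + 0) = -5*(-59) = 295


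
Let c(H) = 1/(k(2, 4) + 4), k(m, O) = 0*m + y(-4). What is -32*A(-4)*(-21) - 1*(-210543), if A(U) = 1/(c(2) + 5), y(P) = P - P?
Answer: 210671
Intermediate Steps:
y(P) = 0
k(m, O) = 0 (k(m, O) = 0*m + 0 = 0 + 0 = 0)
c(H) = ¼ (c(H) = 1/(0 + 4) = 1/4 = ¼)
A(U) = 4/21 (A(U) = 1/(¼ + 5) = 1/(21/4) = 4/21)
-32*A(-4)*(-21) - 1*(-210543) = -32*4/21*(-21) - 1*(-210543) = -128/21*(-21) + 210543 = 128 + 210543 = 210671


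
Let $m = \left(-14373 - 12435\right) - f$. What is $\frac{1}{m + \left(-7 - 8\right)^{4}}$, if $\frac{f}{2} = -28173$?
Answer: $\frac{1}{80163} \approx 1.2475 \cdot 10^{-5}$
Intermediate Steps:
$f = -56346$ ($f = 2 \left(-28173\right) = -56346$)
$m = 29538$ ($m = \left(-14373 - 12435\right) - -56346 = -26808 + 56346 = 29538$)
$\frac{1}{m + \left(-7 - 8\right)^{4}} = \frac{1}{29538 + \left(-7 - 8\right)^{4}} = \frac{1}{29538 + \left(-15\right)^{4}} = \frac{1}{29538 + 50625} = \frac{1}{80163}$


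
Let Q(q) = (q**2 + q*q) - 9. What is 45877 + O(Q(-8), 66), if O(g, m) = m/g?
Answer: 5459429/119 ≈ 45878.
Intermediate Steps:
Q(q) = -9 + 2*q**2 (Q(q) = (q**2 + q**2) - 9 = 2*q**2 - 9 = -9 + 2*q**2)
45877 + O(Q(-8), 66) = 45877 + 66/(-9 + 2*(-8)**2) = 45877 + 66/(-9 + 2*64) = 45877 + 66/(-9 + 128) = 45877 + 66/119 = 5459429/119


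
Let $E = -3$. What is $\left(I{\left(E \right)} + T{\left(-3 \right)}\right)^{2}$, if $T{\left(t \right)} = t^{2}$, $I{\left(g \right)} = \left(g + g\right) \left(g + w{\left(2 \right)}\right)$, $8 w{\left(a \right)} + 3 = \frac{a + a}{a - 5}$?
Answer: $\frac{14641}{16} \approx 915.06$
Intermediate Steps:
$w{\left(a \right)} = - \frac{3}{8} + \frac{a}{4 \left(-5 + a\right)}$ ($w{\left(a \right)} = - \frac{3}{8} + \frac{\left(a + a\right) \frac{1}{a - 5}}{8} = - \frac{3}{8} + \frac{2 a \frac{1}{-5 + a}}{8} = - \frac{3}{8} + \frac{a}{4 \left(-5 + a\right)}$)
$I{\left(g \right)} = 2 g \left(- \frac{13}{24} + g\right)$ ($I{\left(g \right)} = \left(g + g\right) \left(g + \frac{15 - 2}{8 \left(-5 + 2\right)}\right) = 2 g \left(g + \frac{15 - 2}{8 \left(-3\right)}\right) = 2 g \left(g + \frac{1}{8} \left(- \frac{1}{3}\right) 13\right) = 2 g \left(g - \frac{13}{24}\right) = 2 g \left(- \frac{13}{24} + g\right)$)
$\left(I{\left(E \right)} + T{\left(-3 \right)}\right)^{2} = \left(\frac{1}{12} \left(-3\right) \left(-13 + 24 \left(-3\right)\right) + \left(-3\right)^{2}\right)^{2} = \left(\frac{1}{12} \left(-3\right) \left(-13 - 72\right) + 9\right)^{2} = \left(\frac{1}{12} \left(-3\right) \left(-85\right) + 9\right)^{2} = \left(\frac{85}{4} + 9\right)^{2} = \left(\frac{121}{4}\right)^{2} = \frac{14641}{16}$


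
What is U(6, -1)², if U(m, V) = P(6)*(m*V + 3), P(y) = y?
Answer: 324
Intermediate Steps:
U(m, V) = 18 + 6*V*m (U(m, V) = 6*(m*V + 3) = 6*(V*m + 3) = 6*(3 + V*m) = 18 + 6*V*m)
U(6, -1)² = (18 + 6*(-1)*6)² = (18 - 36)² = (-18)² = 324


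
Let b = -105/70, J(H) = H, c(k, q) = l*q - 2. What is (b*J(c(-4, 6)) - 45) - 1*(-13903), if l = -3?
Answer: 13888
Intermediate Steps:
c(k, q) = -2 - 3*q (c(k, q) = -3*q - 2 = -2 - 3*q)
b = -3/2 (b = -105*1/70 = -3/2 ≈ -1.5000)
(b*J(c(-4, 6)) - 45) - 1*(-13903) = (-3*(-2 - 3*6)/2 - 45) - 1*(-13903) = (-3*(-2 - 18)/2 - 45) + 13903 = (-3/2*(-20) - 45) + 13903 = (30 - 45) + 13903 = -15 + 13903 = 13888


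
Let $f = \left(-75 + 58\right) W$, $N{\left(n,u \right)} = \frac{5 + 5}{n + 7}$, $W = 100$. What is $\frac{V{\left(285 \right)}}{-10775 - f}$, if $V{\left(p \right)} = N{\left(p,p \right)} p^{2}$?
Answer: $- \frac{5415}{17666} \approx -0.30652$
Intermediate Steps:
$N{\left(n,u \right)} = \frac{10}{7 + n}$
$V{\left(p \right)} = \frac{10 p^{2}}{7 + p}$ ($V{\left(p \right)} = \frac{10}{7 + p} p^{2} = \frac{10 p^{2}}{7 + p}$)
$f = -1700$ ($f = \left(-75 + 58\right) 100 = \left(-17\right) 100 = -1700$)
$\frac{V{\left(285 \right)}}{-10775 - f} = \frac{10 \cdot 285^{2} \frac{1}{7 + 285}}{-10775 - -1700} = \frac{10 \cdot 81225 \cdot \frac{1}{292}}{-10775 + 1700} = \frac{10 \cdot 81225 \cdot \frac{1}{292}}{-9075} = \frac{406125}{146} \left(- \frac{1}{9075}\right) = - \frac{5415}{17666}$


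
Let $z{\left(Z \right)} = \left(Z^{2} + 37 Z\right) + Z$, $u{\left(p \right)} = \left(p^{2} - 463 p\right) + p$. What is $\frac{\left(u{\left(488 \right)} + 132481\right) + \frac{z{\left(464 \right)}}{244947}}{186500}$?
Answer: $\frac{35558943971}{45682615500} \approx 0.77839$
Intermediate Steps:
$u{\left(p \right)} = p^{2} - 462 p$
$z{\left(Z \right)} = Z^{2} + 38 Z$
$\frac{\left(u{\left(488 \right)} + 132481\right) + \frac{z{\left(464 \right)}}{244947}}{186500} = \frac{\left(488 \left(-462 + 488\right) + 132481\right) + \frac{464 \left(38 + 464\right)}{244947}}{186500} = \left(\left(488 \cdot 26 + 132481\right) + 464 \cdot 502 \cdot \frac{1}{244947}\right) \frac{1}{186500} = \left(\left(12688 + 132481\right) + 232928 \cdot \frac{1}{244947}\right) \frac{1}{186500} = \left(145169 + \frac{232928}{244947}\right) \frac{1}{186500} = \frac{35558943971}{244947} \cdot \frac{1}{186500} = \frac{35558943971}{45682615500}$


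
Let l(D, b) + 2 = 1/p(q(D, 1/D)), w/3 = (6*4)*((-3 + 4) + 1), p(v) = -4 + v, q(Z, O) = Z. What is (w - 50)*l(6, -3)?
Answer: -141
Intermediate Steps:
w = 144 (w = 3*((6*4)*((-3 + 4) + 1)) = 3*(24*(1 + 1)) = 3*(24*2) = 3*48 = 144)
l(D, b) = -2 + 1/(-4 + D)
(w - 50)*l(6, -3) = (144 - 50)*((9 - 2*6)/(-4 + 6)) = 94*((9 - 12)/2) = 94*((1/2)*(-3)) = 94*(-3/2) = -141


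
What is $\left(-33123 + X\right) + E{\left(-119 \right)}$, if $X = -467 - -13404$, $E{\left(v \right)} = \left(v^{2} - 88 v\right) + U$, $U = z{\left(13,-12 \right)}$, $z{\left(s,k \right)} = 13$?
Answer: $4460$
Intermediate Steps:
$U = 13$
$E{\left(v \right)} = 13 + v^{2} - 88 v$ ($E{\left(v \right)} = \left(v^{2} - 88 v\right) + 13 = 13 + v^{2} - 88 v$)
$X = 12937$ ($X = -467 + 13404 = 12937$)
$\left(-33123 + X\right) + E{\left(-119 \right)} = \left(-33123 + 12937\right) + \left(13 + \left(-119\right)^{2} - -10472\right) = -20186 + \left(13 + 14161 + 10472\right) = -20186 + 24646 = 4460$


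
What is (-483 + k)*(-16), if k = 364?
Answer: 1904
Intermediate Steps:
(-483 + k)*(-16) = (-483 + 364)*(-16) = -119*(-16) = 1904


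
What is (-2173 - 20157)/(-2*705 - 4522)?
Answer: 11165/2966 ≈ 3.7643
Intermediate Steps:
(-2173 - 20157)/(-2*705 - 4522) = -22330/(-1410 - 4522) = -22330/(-5932) = -22330*(-1/5932) = 11165/2966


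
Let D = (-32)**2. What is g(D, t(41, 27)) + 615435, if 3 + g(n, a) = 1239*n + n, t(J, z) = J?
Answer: 1885192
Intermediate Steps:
D = 1024
g(n, a) = -3 + 1240*n (g(n, a) = -3 + (1239*n + n) = -3 + 1240*n)
g(D, t(41, 27)) + 615435 = (-3 + 1240*1024) + 615435 = (-3 + 1269760) + 615435 = 1269757 + 615435 = 1885192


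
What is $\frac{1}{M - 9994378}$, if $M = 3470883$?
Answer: $- \frac{1}{6523495} \approx -1.5329 \cdot 10^{-7}$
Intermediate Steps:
$\frac{1}{M - 9994378} = \frac{1}{3470883 - 9994378} = \frac{1}{-6523495} = - \frac{1}{6523495}$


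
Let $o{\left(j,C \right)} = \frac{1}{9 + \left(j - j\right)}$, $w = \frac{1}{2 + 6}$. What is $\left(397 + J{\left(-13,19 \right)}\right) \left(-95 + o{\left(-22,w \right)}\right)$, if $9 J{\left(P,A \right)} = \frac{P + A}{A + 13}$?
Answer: $- \frac{8137339}{216} \approx -37673.0$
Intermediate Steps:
$w = \frac{1}{8} \approx 0.125$
$o{\left(j,C \right)} = \frac{1}{9}$ ($o{\left(j,C \right)} = \frac{1}{9 + 0} = \frac{1}{9}$)
$J{\left(P,A \right)} = \frac{A + P}{9 \left(13 + A\right)}$ ($J{\left(P,A \right)} = \frac{\left(P + A\right) \frac{1}{A + 13}}{9} = \frac{\left(A + P\right) \frac{1}{13 + A}}{9} = \frac{\frac{1}{13 + A} \left(A + P\right)}{9} = \frac{A + P}{9 \left(13 + A\right)}$)
$\left(397 + J{\left(-13,19 \right)}\right) \left(-95 + o{\left(-22,w \right)}\right) = \left(397 + \frac{19 - 13}{9 \left(13 + 19\right)}\right) \left(-95 + \frac{1}{9}\right) = \left(397 + \frac{1}{9} \cdot \frac{1}{32} \cdot 6\right) \left(- \frac{854}{9}\right) = \left(397 + \frac{1}{48}\right) \left(- \frac{854}{9}\right) = \frac{19057}{48} \left(- \frac{854}{9}\right) = - \frac{8137339}{216}$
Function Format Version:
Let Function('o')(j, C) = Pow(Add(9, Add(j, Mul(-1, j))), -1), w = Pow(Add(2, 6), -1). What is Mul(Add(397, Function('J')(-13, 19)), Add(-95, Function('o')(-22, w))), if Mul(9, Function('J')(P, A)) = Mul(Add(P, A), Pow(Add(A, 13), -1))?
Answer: Rational(-8137339, 216) ≈ -37673.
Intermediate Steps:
w = Rational(1, 8) (w = Pow(8, -1) = Rational(1, 8) ≈ 0.12500)
Function('o')(j, C) = Rational(1, 9) (Function('o')(j, C) = Pow(Add(9, 0), -1) = Pow(9, -1) = Rational(1, 9))
Function('J')(P, A) = Mul(Rational(1, 9), Pow(Add(13, A), -1), Add(A, P)) (Function('J')(P, A) = Mul(Rational(1, 9), Mul(Add(P, A), Pow(Add(A, 13), -1))) = Mul(Rational(1, 9), Mul(Add(A, P), Pow(Add(13, A), -1))) = Mul(Rational(1, 9), Mul(Pow(Add(13, A), -1), Add(A, P))) = Mul(Rational(1, 9), Pow(Add(13, A), -1), Add(A, P)))
Mul(Add(397, Function('J')(-13, 19)), Add(-95, Function('o')(-22, w))) = Mul(Add(397, Mul(Rational(1, 9), Pow(Add(13, 19), -1), Add(19, -13))), Add(-95, Rational(1, 9))) = Mul(Add(397, Mul(Rational(1, 9), Pow(32, -1), 6)), Rational(-854, 9)) = Mul(Add(397, Mul(Rational(1, 9), Rational(1, 32), 6)), Rational(-854, 9)) = Mul(Add(397, Rational(1, 48)), Rational(-854, 9)) = Mul(Rational(19057, 48), Rational(-854, 9)) = Rational(-8137339, 216)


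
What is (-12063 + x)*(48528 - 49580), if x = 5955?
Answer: 6425616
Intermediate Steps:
(-12063 + x)*(48528 - 49580) = (-12063 + 5955)*(48528 - 49580) = -6108*(-1052) = 6425616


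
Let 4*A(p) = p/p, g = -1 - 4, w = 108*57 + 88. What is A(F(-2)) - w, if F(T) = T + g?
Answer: -24975/4 ≈ -6243.8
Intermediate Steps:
w = 6244 (w = 6156 + 88 = 6244)
g = -5
F(T) = -5 + T (F(T) = T - 5 = -5 + T)
A(p) = ¼ (A(p) = (p/p)/4 = (¼)*1 = ¼)
A(F(-2)) - w = ¼ - 1*6244 = ¼ - 6244 = -24975/4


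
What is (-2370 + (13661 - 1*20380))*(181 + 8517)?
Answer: -79056122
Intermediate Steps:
(-2370 + (13661 - 1*20380))*(181 + 8517) = (-2370 + (13661 - 20380))*8698 = (-2370 - 6719)*8698 = -9089*8698 = -79056122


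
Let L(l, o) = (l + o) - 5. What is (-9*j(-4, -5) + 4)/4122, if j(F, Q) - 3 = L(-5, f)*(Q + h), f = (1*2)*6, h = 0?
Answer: 67/4122 ≈ 0.016254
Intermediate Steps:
f = 12 (f = 2*6 = 12)
L(l, o) = -5 + l + o
j(F, Q) = 3 + 2*Q (j(F, Q) = 3 + (-5 - 5 + 12)*(Q + 0) = 3 + 2*Q)
(-9*j(-4, -5) + 4)/4122 = (-9*(3 + 2*(-5)) + 4)/4122 = (-9*(3 - 10) + 4)*(1/4122) = (-9*(-7) + 4)*(1/4122) = (63 + 4)*(1/4122) = 67*(1/4122) = 67/4122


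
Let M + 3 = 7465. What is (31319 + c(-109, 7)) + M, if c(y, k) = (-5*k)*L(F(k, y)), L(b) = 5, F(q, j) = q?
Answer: 38606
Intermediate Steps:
M = 7462 (M = -3 + 7465 = 7462)
c(y, k) = -25*k (c(y, k) = -5*k*5 = -25*k)
(31319 + c(-109, 7)) + M = (31319 - 25*7) + 7462 = (31319 - 175) + 7462 = 31144 + 7462 = 38606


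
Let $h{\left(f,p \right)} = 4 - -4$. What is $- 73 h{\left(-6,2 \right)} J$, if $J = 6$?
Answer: $-3504$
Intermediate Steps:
$h{\left(f,p \right)} = 8$ ($h{\left(f,p \right)} = 4 + 4 = 8$)
$- 73 h{\left(-6,2 \right)} J = \left(-73\right) 8 \cdot 6 = \left(-584\right) 6 = -3504$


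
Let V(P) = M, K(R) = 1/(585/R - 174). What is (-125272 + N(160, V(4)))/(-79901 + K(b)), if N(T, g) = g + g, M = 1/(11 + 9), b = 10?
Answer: 289378089/184571330 ≈ 1.5678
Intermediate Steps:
K(R) = 1/(-174 + 585/R)
M = 1/20 ≈ 0.050000
V(P) = 1/20
N(T, g) = 2*g
(-125272 + N(160, V(4)))/(-79901 + K(b)) = (-125272 + 2*(1/20))/(-79901 - 1*10/(-585 + 174*10)) = (-125272 + ⅒)/(-79901 - 1*10/(-585 + 1740)) = -1252719/(10*(-79901 - 1*10/1155)) = -1252719/(10*(-79901 - 1*10*1/1155)) = -1252719/(10*(-79901 - 2/231)) = -1252719/(10*(-18457133/231)) = -1252719/10*(-231/18457133) = 289378089/184571330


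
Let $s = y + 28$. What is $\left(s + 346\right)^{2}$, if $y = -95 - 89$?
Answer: $36100$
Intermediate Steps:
$y = -184$
$s = -156$ ($s = -184 + 28 = -156$)
$\left(s + 346\right)^{2} = \left(-156 + 346\right)^{2} = 190^{2} = 36100$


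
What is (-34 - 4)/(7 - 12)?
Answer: 38/5 ≈ 7.6000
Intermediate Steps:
(-34 - 4)/(7 - 12) = -38/(-5) = -38*(-⅕) = 38/5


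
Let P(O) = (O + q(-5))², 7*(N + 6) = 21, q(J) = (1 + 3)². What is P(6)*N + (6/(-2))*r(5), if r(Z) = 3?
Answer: -1461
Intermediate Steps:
q(J) = 16 (q(J) = 4² = 16)
N = -3 (N = -6 + (⅐)*21 = -6 + 3 = -3)
P(O) = (16 + O)² (P(O) = (O + 16)² = (16 + O)²)
P(6)*N + (6/(-2))*r(5) = (16 + 6)²*(-3) + (6/(-2))*3 = 22²*(-3) + (6*(-½))*3 = 484*(-3) - 3*3 = -1452 - 9 = -1461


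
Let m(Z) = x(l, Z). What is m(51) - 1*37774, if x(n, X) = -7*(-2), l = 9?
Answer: -37760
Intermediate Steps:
x(n, X) = 14
m(Z) = 14
m(51) - 1*37774 = 14 - 1*37774 = 14 - 37774 = -37760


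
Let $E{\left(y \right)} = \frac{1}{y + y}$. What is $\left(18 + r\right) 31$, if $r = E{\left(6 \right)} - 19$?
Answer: $- \frac{341}{12} \approx -28.417$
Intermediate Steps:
$E{\left(y \right)} = \frac{1}{2 y}$
$r = - \frac{227}{12}$ ($r = \frac{1}{2 \cdot 6} - 19 = \frac{1}{2} \cdot \frac{1}{6} - 19 = \frac{1}{12} - 19 = - \frac{227}{12} \approx -18.917$)
$\left(18 + r\right) 31 = \left(18 - \frac{227}{12}\right) 31 = \left(- \frac{11}{12}\right) 31 = - \frac{341}{12}$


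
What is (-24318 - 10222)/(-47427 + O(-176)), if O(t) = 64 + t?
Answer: 34540/47539 ≈ 0.72656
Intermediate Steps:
(-24318 - 10222)/(-47427 + O(-176)) = (-24318 - 10222)/(-47427 + (64 - 176)) = -34540/(-47427 - 112) = -34540/(-47539) = -34540*(-1/47539) = 34540/47539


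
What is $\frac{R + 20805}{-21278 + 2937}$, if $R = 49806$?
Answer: $- \frac{70611}{18341} \approx -3.8499$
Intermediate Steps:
$\frac{R + 20805}{-21278 + 2937} = \frac{49806 + 20805}{-21278 + 2937} = \frac{70611}{-18341} = 70611 \left(- \frac{1}{18341}\right) = - \frac{70611}{18341}$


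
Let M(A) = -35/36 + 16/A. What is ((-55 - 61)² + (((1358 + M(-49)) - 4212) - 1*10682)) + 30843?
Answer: 54263641/1764 ≈ 30762.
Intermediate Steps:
M(A) = -35/36 + 16/A (M(A) = -35*1/36 + 16/A = -35/36 + 16/A)
((-55 - 61)² + (((1358 + M(-49)) - 4212) - 1*10682)) + 30843 = ((-55 - 61)² + (((1358 + (-35/36 + 16/(-49))) - 4212) - 1*10682)) + 30843 = ((-116)² + (((1358 + (-35/36 + 16*(-1/49))) - 4212) - 10682)) + 30843 = (13456 + (((1358 + (-35/36 - 16/49)) - 4212) - 10682)) + 30843 = (13456 + (((1358 - 2291/1764) - 4212) - 10682)) + 30843 = (13456 + ((2393221/1764 - 4212) - 10682)) + 30843 = (13456 + (-5036747/1764 - 10682)) + 30843 = (13456 - 23879795/1764) + 30843 = -143411/1764 + 30843 = 54263641/1764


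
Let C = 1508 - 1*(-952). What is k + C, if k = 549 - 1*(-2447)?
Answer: 5456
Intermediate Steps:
k = 2996 (k = 549 + 2447 = 2996)
C = 2460 (C = 1508 + 952 = 2460)
k + C = 2996 + 2460 = 5456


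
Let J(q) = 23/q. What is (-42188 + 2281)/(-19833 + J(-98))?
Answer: 3910886/1943657 ≈ 2.0121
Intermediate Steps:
(-42188 + 2281)/(-19833 + J(-98)) = (-42188 + 2281)/(-19833 + 23/(-98)) = -39907/(-19833 + 23*(-1/98)) = -39907/(-19833 - 23/98) = -39907/(-1943657/98) = -39907*(-98/1943657) = 3910886/1943657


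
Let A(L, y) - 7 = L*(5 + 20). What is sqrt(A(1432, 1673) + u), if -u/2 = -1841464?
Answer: sqrt(3718735) ≈ 1928.4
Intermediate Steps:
A(L, y) = 7 + 25*L (A(L, y) = 7 + L*(5 + 20) = 7 + L*25 = 7 + 25*L)
u = 3682928 (u = -2*(-1841464) = 3682928)
sqrt(A(1432, 1673) + u) = sqrt((7 + 25*1432) + 3682928) = sqrt((7 + 35800) + 3682928) = sqrt(35807 + 3682928) = sqrt(3718735)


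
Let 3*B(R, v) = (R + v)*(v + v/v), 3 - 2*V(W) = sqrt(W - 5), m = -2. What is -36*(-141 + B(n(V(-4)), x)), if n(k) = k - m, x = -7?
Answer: 4824 - 108*I ≈ 4824.0 - 108.0*I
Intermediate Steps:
V(W) = 3/2 - sqrt(-5 + W)/2 (V(W) = 3/2 - sqrt(W - 5)/2 = 3/2 - sqrt(-5 + W)/2)
n(k) = 2 + k (n(k) = k - 1*(-2) = k + 2 = 2 + k)
B(R, v) = (1 + v)*(R + v)/3 (B(R, v) = ((R + v)*(v + v/v))/3 = ((R + v)*(v + 1))/3 = ((R + v)*(1 + v))/3 = ((1 + v)*(R + v))/3 = (1 + v)*(R + v)/3)
-36*(-141 + B(n(V(-4)), x)) = -36*(-141 + ((2 + (3/2 - sqrt(-5 - 4)/2))/3 + (1/3)*(-7) + (1/3)*(-7)**2 + (1/3)*(2 + (3/2 - sqrt(-5 - 4)/2))*(-7))) = -36*(-141 + ((2 + (3/2 - 3*I/2))/3 - 7/3 + (1/3)*49 + (1/3)*(2 + (3/2 - 3*I/2))*(-7))) = -36*(-141 + ((2 + (3/2 - 3*I/2))/3 - 7/3 + 49/3 + (1/3)*(2 + (3/2 - 3*I/2))*(-7))) = -36*(-141 + ((7/2 - 3*I/2)/3 - 7/3 + 49/3 + (1/3)*(7/2 - 3*I/2)*(-7))) = -36*(-141 + ((7/6 - I/2) - 7/3 + 49/3 + (-49/6 + 7*I/2))) = -36*(-141 + (7 + 3*I)) = -36*(-134 + 3*I) = 4824 - 108*I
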